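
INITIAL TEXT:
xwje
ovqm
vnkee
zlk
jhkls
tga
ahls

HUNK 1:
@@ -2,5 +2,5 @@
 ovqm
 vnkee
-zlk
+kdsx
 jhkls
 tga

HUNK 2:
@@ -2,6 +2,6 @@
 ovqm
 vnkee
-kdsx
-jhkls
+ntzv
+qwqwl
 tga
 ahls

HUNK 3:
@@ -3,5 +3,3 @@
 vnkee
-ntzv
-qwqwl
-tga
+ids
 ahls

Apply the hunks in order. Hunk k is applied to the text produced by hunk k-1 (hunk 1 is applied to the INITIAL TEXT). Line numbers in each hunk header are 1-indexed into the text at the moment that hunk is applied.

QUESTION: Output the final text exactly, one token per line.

Hunk 1: at line 2 remove [zlk] add [kdsx] -> 7 lines: xwje ovqm vnkee kdsx jhkls tga ahls
Hunk 2: at line 2 remove [kdsx,jhkls] add [ntzv,qwqwl] -> 7 lines: xwje ovqm vnkee ntzv qwqwl tga ahls
Hunk 3: at line 3 remove [ntzv,qwqwl,tga] add [ids] -> 5 lines: xwje ovqm vnkee ids ahls

Answer: xwje
ovqm
vnkee
ids
ahls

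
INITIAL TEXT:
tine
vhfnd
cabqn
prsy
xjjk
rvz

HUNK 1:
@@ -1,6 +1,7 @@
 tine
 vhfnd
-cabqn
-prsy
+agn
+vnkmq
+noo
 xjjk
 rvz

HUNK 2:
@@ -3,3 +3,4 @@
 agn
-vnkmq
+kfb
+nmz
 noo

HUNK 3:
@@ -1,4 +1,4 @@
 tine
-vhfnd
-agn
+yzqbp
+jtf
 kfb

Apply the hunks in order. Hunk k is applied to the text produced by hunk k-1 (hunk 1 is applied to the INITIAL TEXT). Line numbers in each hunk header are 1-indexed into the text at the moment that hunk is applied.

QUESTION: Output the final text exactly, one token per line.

Hunk 1: at line 1 remove [cabqn,prsy] add [agn,vnkmq,noo] -> 7 lines: tine vhfnd agn vnkmq noo xjjk rvz
Hunk 2: at line 3 remove [vnkmq] add [kfb,nmz] -> 8 lines: tine vhfnd agn kfb nmz noo xjjk rvz
Hunk 3: at line 1 remove [vhfnd,agn] add [yzqbp,jtf] -> 8 lines: tine yzqbp jtf kfb nmz noo xjjk rvz

Answer: tine
yzqbp
jtf
kfb
nmz
noo
xjjk
rvz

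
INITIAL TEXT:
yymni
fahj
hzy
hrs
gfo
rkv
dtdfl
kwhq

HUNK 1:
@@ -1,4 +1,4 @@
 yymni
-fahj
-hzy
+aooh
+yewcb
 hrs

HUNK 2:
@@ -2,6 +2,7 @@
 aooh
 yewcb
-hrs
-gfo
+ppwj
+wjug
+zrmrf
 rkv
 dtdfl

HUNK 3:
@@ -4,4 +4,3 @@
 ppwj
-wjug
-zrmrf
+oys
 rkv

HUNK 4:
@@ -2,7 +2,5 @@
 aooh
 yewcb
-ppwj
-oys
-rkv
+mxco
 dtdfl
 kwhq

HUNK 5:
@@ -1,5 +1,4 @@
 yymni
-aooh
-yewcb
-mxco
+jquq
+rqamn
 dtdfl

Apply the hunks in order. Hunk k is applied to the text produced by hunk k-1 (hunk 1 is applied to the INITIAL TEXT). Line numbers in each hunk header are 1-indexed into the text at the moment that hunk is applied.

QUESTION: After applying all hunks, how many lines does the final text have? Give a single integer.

Hunk 1: at line 1 remove [fahj,hzy] add [aooh,yewcb] -> 8 lines: yymni aooh yewcb hrs gfo rkv dtdfl kwhq
Hunk 2: at line 2 remove [hrs,gfo] add [ppwj,wjug,zrmrf] -> 9 lines: yymni aooh yewcb ppwj wjug zrmrf rkv dtdfl kwhq
Hunk 3: at line 4 remove [wjug,zrmrf] add [oys] -> 8 lines: yymni aooh yewcb ppwj oys rkv dtdfl kwhq
Hunk 4: at line 2 remove [ppwj,oys,rkv] add [mxco] -> 6 lines: yymni aooh yewcb mxco dtdfl kwhq
Hunk 5: at line 1 remove [aooh,yewcb,mxco] add [jquq,rqamn] -> 5 lines: yymni jquq rqamn dtdfl kwhq
Final line count: 5

Answer: 5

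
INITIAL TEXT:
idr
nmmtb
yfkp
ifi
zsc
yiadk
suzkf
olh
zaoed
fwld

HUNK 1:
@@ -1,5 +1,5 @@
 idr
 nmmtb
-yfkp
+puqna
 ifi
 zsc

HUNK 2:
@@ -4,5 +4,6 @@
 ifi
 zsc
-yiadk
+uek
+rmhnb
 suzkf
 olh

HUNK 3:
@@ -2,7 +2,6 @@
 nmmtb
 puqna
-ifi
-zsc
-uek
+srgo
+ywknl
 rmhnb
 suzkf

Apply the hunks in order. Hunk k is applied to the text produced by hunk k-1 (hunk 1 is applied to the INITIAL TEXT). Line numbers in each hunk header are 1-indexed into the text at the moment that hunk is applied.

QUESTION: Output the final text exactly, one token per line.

Answer: idr
nmmtb
puqna
srgo
ywknl
rmhnb
suzkf
olh
zaoed
fwld

Derivation:
Hunk 1: at line 1 remove [yfkp] add [puqna] -> 10 lines: idr nmmtb puqna ifi zsc yiadk suzkf olh zaoed fwld
Hunk 2: at line 4 remove [yiadk] add [uek,rmhnb] -> 11 lines: idr nmmtb puqna ifi zsc uek rmhnb suzkf olh zaoed fwld
Hunk 3: at line 2 remove [ifi,zsc,uek] add [srgo,ywknl] -> 10 lines: idr nmmtb puqna srgo ywknl rmhnb suzkf olh zaoed fwld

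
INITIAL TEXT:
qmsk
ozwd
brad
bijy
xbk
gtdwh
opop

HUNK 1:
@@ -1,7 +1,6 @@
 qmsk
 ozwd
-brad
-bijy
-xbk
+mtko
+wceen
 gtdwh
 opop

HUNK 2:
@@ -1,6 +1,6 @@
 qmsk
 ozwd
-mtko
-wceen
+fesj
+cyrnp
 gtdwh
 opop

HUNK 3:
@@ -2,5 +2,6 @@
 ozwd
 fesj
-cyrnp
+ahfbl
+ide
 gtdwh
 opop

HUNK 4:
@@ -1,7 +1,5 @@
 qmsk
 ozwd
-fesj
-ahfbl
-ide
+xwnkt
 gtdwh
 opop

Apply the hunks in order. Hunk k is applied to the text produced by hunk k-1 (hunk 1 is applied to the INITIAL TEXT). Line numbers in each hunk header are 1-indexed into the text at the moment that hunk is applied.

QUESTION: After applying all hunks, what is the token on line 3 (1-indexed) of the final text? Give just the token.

Hunk 1: at line 1 remove [brad,bijy,xbk] add [mtko,wceen] -> 6 lines: qmsk ozwd mtko wceen gtdwh opop
Hunk 2: at line 1 remove [mtko,wceen] add [fesj,cyrnp] -> 6 lines: qmsk ozwd fesj cyrnp gtdwh opop
Hunk 3: at line 2 remove [cyrnp] add [ahfbl,ide] -> 7 lines: qmsk ozwd fesj ahfbl ide gtdwh opop
Hunk 4: at line 1 remove [fesj,ahfbl,ide] add [xwnkt] -> 5 lines: qmsk ozwd xwnkt gtdwh opop
Final line 3: xwnkt

Answer: xwnkt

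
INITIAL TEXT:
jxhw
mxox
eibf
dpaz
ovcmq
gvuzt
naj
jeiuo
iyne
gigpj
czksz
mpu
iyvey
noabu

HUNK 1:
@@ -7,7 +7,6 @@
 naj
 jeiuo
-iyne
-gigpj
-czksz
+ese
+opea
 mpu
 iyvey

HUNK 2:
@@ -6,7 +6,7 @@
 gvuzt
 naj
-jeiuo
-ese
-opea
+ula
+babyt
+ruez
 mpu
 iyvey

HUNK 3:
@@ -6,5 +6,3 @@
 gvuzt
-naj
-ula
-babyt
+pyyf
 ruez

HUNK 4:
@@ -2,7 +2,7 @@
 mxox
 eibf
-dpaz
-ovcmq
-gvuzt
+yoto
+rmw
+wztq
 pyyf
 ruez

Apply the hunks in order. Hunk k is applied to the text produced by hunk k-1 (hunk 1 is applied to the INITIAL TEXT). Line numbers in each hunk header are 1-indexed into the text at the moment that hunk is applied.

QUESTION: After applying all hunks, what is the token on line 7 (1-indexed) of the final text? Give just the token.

Answer: pyyf

Derivation:
Hunk 1: at line 7 remove [iyne,gigpj,czksz] add [ese,opea] -> 13 lines: jxhw mxox eibf dpaz ovcmq gvuzt naj jeiuo ese opea mpu iyvey noabu
Hunk 2: at line 6 remove [jeiuo,ese,opea] add [ula,babyt,ruez] -> 13 lines: jxhw mxox eibf dpaz ovcmq gvuzt naj ula babyt ruez mpu iyvey noabu
Hunk 3: at line 6 remove [naj,ula,babyt] add [pyyf] -> 11 lines: jxhw mxox eibf dpaz ovcmq gvuzt pyyf ruez mpu iyvey noabu
Hunk 4: at line 2 remove [dpaz,ovcmq,gvuzt] add [yoto,rmw,wztq] -> 11 lines: jxhw mxox eibf yoto rmw wztq pyyf ruez mpu iyvey noabu
Final line 7: pyyf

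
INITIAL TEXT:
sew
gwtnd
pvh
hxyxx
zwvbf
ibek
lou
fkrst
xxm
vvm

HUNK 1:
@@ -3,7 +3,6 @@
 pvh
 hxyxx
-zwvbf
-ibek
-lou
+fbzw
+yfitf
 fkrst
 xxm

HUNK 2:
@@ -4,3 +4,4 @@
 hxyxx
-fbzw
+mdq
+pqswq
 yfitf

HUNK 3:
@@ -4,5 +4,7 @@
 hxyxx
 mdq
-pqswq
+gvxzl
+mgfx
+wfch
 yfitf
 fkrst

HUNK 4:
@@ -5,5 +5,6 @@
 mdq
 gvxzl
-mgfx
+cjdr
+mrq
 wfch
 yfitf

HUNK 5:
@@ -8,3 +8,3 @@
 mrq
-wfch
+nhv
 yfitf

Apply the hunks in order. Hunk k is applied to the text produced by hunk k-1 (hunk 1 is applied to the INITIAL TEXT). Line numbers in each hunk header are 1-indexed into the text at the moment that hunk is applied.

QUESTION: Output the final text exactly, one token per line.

Hunk 1: at line 3 remove [zwvbf,ibek,lou] add [fbzw,yfitf] -> 9 lines: sew gwtnd pvh hxyxx fbzw yfitf fkrst xxm vvm
Hunk 2: at line 4 remove [fbzw] add [mdq,pqswq] -> 10 lines: sew gwtnd pvh hxyxx mdq pqswq yfitf fkrst xxm vvm
Hunk 3: at line 4 remove [pqswq] add [gvxzl,mgfx,wfch] -> 12 lines: sew gwtnd pvh hxyxx mdq gvxzl mgfx wfch yfitf fkrst xxm vvm
Hunk 4: at line 5 remove [mgfx] add [cjdr,mrq] -> 13 lines: sew gwtnd pvh hxyxx mdq gvxzl cjdr mrq wfch yfitf fkrst xxm vvm
Hunk 5: at line 8 remove [wfch] add [nhv] -> 13 lines: sew gwtnd pvh hxyxx mdq gvxzl cjdr mrq nhv yfitf fkrst xxm vvm

Answer: sew
gwtnd
pvh
hxyxx
mdq
gvxzl
cjdr
mrq
nhv
yfitf
fkrst
xxm
vvm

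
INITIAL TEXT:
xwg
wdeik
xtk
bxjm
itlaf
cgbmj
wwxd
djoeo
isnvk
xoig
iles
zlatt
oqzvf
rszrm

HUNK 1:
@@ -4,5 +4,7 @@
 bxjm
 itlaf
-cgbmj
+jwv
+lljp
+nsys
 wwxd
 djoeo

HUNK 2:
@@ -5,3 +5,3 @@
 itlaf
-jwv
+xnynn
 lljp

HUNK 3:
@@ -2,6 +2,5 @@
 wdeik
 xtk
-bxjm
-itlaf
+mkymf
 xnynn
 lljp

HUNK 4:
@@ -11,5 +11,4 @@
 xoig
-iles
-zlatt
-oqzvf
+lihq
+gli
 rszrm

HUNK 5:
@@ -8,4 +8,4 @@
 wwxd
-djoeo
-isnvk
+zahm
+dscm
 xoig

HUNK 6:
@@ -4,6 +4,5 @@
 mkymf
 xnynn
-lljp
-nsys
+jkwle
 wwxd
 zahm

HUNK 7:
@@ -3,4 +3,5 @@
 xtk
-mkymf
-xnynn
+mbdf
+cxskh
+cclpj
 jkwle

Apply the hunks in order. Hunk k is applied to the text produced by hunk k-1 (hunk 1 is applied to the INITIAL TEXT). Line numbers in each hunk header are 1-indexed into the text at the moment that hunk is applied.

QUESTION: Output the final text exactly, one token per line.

Hunk 1: at line 4 remove [cgbmj] add [jwv,lljp,nsys] -> 16 lines: xwg wdeik xtk bxjm itlaf jwv lljp nsys wwxd djoeo isnvk xoig iles zlatt oqzvf rszrm
Hunk 2: at line 5 remove [jwv] add [xnynn] -> 16 lines: xwg wdeik xtk bxjm itlaf xnynn lljp nsys wwxd djoeo isnvk xoig iles zlatt oqzvf rszrm
Hunk 3: at line 2 remove [bxjm,itlaf] add [mkymf] -> 15 lines: xwg wdeik xtk mkymf xnynn lljp nsys wwxd djoeo isnvk xoig iles zlatt oqzvf rszrm
Hunk 4: at line 11 remove [iles,zlatt,oqzvf] add [lihq,gli] -> 14 lines: xwg wdeik xtk mkymf xnynn lljp nsys wwxd djoeo isnvk xoig lihq gli rszrm
Hunk 5: at line 8 remove [djoeo,isnvk] add [zahm,dscm] -> 14 lines: xwg wdeik xtk mkymf xnynn lljp nsys wwxd zahm dscm xoig lihq gli rszrm
Hunk 6: at line 4 remove [lljp,nsys] add [jkwle] -> 13 lines: xwg wdeik xtk mkymf xnynn jkwle wwxd zahm dscm xoig lihq gli rszrm
Hunk 7: at line 3 remove [mkymf,xnynn] add [mbdf,cxskh,cclpj] -> 14 lines: xwg wdeik xtk mbdf cxskh cclpj jkwle wwxd zahm dscm xoig lihq gli rszrm

Answer: xwg
wdeik
xtk
mbdf
cxskh
cclpj
jkwle
wwxd
zahm
dscm
xoig
lihq
gli
rszrm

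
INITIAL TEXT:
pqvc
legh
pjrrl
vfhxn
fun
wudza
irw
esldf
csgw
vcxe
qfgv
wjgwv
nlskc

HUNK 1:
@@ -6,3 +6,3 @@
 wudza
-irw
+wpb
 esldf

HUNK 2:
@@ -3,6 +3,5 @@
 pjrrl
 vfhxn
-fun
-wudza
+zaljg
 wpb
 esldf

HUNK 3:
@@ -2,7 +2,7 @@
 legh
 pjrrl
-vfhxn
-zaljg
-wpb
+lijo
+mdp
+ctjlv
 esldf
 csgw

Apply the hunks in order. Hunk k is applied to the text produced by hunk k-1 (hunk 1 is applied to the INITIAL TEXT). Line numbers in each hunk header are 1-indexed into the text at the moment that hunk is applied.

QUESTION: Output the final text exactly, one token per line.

Hunk 1: at line 6 remove [irw] add [wpb] -> 13 lines: pqvc legh pjrrl vfhxn fun wudza wpb esldf csgw vcxe qfgv wjgwv nlskc
Hunk 2: at line 3 remove [fun,wudza] add [zaljg] -> 12 lines: pqvc legh pjrrl vfhxn zaljg wpb esldf csgw vcxe qfgv wjgwv nlskc
Hunk 3: at line 2 remove [vfhxn,zaljg,wpb] add [lijo,mdp,ctjlv] -> 12 lines: pqvc legh pjrrl lijo mdp ctjlv esldf csgw vcxe qfgv wjgwv nlskc

Answer: pqvc
legh
pjrrl
lijo
mdp
ctjlv
esldf
csgw
vcxe
qfgv
wjgwv
nlskc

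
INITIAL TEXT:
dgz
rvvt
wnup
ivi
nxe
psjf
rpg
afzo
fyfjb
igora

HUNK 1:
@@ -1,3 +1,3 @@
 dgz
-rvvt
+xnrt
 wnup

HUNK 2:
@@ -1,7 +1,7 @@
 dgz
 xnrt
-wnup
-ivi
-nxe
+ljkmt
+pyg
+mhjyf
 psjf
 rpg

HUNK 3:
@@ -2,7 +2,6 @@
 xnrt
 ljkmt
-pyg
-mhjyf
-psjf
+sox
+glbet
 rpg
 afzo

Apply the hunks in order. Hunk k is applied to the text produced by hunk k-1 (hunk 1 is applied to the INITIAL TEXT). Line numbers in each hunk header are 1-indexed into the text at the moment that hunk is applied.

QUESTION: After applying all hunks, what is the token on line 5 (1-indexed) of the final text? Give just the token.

Hunk 1: at line 1 remove [rvvt] add [xnrt] -> 10 lines: dgz xnrt wnup ivi nxe psjf rpg afzo fyfjb igora
Hunk 2: at line 1 remove [wnup,ivi,nxe] add [ljkmt,pyg,mhjyf] -> 10 lines: dgz xnrt ljkmt pyg mhjyf psjf rpg afzo fyfjb igora
Hunk 3: at line 2 remove [pyg,mhjyf,psjf] add [sox,glbet] -> 9 lines: dgz xnrt ljkmt sox glbet rpg afzo fyfjb igora
Final line 5: glbet

Answer: glbet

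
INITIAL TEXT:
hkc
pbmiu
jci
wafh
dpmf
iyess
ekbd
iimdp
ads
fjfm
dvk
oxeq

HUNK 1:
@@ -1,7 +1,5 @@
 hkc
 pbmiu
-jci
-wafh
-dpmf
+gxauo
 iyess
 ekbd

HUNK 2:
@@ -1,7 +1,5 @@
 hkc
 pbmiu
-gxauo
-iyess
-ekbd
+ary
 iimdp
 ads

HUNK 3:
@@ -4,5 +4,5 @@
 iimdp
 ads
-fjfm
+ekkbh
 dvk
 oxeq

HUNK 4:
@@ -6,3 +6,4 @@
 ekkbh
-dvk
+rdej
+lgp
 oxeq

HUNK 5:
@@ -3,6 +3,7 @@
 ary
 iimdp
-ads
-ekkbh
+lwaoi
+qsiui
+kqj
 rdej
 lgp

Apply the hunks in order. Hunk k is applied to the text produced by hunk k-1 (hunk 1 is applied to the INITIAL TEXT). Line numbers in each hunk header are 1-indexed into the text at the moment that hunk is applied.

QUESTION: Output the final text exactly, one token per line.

Answer: hkc
pbmiu
ary
iimdp
lwaoi
qsiui
kqj
rdej
lgp
oxeq

Derivation:
Hunk 1: at line 1 remove [jci,wafh,dpmf] add [gxauo] -> 10 lines: hkc pbmiu gxauo iyess ekbd iimdp ads fjfm dvk oxeq
Hunk 2: at line 1 remove [gxauo,iyess,ekbd] add [ary] -> 8 lines: hkc pbmiu ary iimdp ads fjfm dvk oxeq
Hunk 3: at line 4 remove [fjfm] add [ekkbh] -> 8 lines: hkc pbmiu ary iimdp ads ekkbh dvk oxeq
Hunk 4: at line 6 remove [dvk] add [rdej,lgp] -> 9 lines: hkc pbmiu ary iimdp ads ekkbh rdej lgp oxeq
Hunk 5: at line 3 remove [ads,ekkbh] add [lwaoi,qsiui,kqj] -> 10 lines: hkc pbmiu ary iimdp lwaoi qsiui kqj rdej lgp oxeq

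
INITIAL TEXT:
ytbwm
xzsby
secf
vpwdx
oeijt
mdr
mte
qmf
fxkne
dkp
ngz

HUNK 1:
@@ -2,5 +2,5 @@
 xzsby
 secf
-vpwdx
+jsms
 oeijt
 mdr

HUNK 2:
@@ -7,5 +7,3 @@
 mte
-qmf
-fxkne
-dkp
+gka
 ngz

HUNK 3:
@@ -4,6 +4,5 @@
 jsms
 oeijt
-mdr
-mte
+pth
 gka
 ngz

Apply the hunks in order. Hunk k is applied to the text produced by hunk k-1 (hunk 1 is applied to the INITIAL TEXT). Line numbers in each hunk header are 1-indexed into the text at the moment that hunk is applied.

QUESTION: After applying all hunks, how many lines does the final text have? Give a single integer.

Answer: 8

Derivation:
Hunk 1: at line 2 remove [vpwdx] add [jsms] -> 11 lines: ytbwm xzsby secf jsms oeijt mdr mte qmf fxkne dkp ngz
Hunk 2: at line 7 remove [qmf,fxkne,dkp] add [gka] -> 9 lines: ytbwm xzsby secf jsms oeijt mdr mte gka ngz
Hunk 3: at line 4 remove [mdr,mte] add [pth] -> 8 lines: ytbwm xzsby secf jsms oeijt pth gka ngz
Final line count: 8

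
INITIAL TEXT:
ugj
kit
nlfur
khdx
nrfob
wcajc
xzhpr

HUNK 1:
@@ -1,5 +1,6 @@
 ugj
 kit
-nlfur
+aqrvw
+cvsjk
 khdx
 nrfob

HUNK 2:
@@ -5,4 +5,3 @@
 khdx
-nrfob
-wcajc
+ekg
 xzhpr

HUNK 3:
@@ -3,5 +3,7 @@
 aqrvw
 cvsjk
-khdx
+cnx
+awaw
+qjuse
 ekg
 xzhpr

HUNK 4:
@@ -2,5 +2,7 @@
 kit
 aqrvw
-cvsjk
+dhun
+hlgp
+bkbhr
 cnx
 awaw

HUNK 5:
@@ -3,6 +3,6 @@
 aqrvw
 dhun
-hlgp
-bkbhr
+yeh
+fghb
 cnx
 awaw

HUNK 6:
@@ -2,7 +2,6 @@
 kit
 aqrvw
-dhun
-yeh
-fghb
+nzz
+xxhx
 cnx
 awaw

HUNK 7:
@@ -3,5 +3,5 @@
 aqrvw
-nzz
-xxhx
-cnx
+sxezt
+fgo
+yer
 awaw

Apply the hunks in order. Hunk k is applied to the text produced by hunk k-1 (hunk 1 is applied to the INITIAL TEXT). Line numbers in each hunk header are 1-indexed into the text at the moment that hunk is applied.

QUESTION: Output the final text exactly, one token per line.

Hunk 1: at line 1 remove [nlfur] add [aqrvw,cvsjk] -> 8 lines: ugj kit aqrvw cvsjk khdx nrfob wcajc xzhpr
Hunk 2: at line 5 remove [nrfob,wcajc] add [ekg] -> 7 lines: ugj kit aqrvw cvsjk khdx ekg xzhpr
Hunk 3: at line 3 remove [khdx] add [cnx,awaw,qjuse] -> 9 lines: ugj kit aqrvw cvsjk cnx awaw qjuse ekg xzhpr
Hunk 4: at line 2 remove [cvsjk] add [dhun,hlgp,bkbhr] -> 11 lines: ugj kit aqrvw dhun hlgp bkbhr cnx awaw qjuse ekg xzhpr
Hunk 5: at line 3 remove [hlgp,bkbhr] add [yeh,fghb] -> 11 lines: ugj kit aqrvw dhun yeh fghb cnx awaw qjuse ekg xzhpr
Hunk 6: at line 2 remove [dhun,yeh,fghb] add [nzz,xxhx] -> 10 lines: ugj kit aqrvw nzz xxhx cnx awaw qjuse ekg xzhpr
Hunk 7: at line 3 remove [nzz,xxhx,cnx] add [sxezt,fgo,yer] -> 10 lines: ugj kit aqrvw sxezt fgo yer awaw qjuse ekg xzhpr

Answer: ugj
kit
aqrvw
sxezt
fgo
yer
awaw
qjuse
ekg
xzhpr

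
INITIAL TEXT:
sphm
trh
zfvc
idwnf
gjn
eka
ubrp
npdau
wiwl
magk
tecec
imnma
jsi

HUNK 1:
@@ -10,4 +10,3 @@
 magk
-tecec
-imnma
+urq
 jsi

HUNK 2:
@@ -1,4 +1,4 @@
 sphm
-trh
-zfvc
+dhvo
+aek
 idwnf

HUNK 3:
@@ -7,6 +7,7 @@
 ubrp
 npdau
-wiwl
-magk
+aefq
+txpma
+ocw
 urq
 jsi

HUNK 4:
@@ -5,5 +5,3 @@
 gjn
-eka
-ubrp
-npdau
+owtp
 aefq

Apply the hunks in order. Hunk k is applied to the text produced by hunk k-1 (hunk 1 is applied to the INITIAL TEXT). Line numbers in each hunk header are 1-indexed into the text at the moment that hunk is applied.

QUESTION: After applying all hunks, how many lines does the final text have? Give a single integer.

Hunk 1: at line 10 remove [tecec,imnma] add [urq] -> 12 lines: sphm trh zfvc idwnf gjn eka ubrp npdau wiwl magk urq jsi
Hunk 2: at line 1 remove [trh,zfvc] add [dhvo,aek] -> 12 lines: sphm dhvo aek idwnf gjn eka ubrp npdau wiwl magk urq jsi
Hunk 3: at line 7 remove [wiwl,magk] add [aefq,txpma,ocw] -> 13 lines: sphm dhvo aek idwnf gjn eka ubrp npdau aefq txpma ocw urq jsi
Hunk 4: at line 5 remove [eka,ubrp,npdau] add [owtp] -> 11 lines: sphm dhvo aek idwnf gjn owtp aefq txpma ocw urq jsi
Final line count: 11

Answer: 11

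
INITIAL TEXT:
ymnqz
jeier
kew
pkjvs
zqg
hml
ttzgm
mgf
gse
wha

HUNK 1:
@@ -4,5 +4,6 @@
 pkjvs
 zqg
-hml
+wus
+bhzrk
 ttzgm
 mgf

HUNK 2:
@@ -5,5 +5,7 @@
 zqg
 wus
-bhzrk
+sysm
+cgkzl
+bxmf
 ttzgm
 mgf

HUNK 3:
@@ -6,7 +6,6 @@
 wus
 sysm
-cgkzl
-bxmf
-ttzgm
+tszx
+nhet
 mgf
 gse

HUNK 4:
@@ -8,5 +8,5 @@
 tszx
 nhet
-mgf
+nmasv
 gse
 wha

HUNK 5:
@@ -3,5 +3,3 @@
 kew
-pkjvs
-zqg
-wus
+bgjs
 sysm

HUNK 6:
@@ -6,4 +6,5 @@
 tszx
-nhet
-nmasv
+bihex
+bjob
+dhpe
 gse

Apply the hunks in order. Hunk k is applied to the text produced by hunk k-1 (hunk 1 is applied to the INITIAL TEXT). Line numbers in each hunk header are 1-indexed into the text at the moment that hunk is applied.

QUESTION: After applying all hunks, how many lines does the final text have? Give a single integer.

Hunk 1: at line 4 remove [hml] add [wus,bhzrk] -> 11 lines: ymnqz jeier kew pkjvs zqg wus bhzrk ttzgm mgf gse wha
Hunk 2: at line 5 remove [bhzrk] add [sysm,cgkzl,bxmf] -> 13 lines: ymnqz jeier kew pkjvs zqg wus sysm cgkzl bxmf ttzgm mgf gse wha
Hunk 3: at line 6 remove [cgkzl,bxmf,ttzgm] add [tszx,nhet] -> 12 lines: ymnqz jeier kew pkjvs zqg wus sysm tszx nhet mgf gse wha
Hunk 4: at line 8 remove [mgf] add [nmasv] -> 12 lines: ymnqz jeier kew pkjvs zqg wus sysm tszx nhet nmasv gse wha
Hunk 5: at line 3 remove [pkjvs,zqg,wus] add [bgjs] -> 10 lines: ymnqz jeier kew bgjs sysm tszx nhet nmasv gse wha
Hunk 6: at line 6 remove [nhet,nmasv] add [bihex,bjob,dhpe] -> 11 lines: ymnqz jeier kew bgjs sysm tszx bihex bjob dhpe gse wha
Final line count: 11

Answer: 11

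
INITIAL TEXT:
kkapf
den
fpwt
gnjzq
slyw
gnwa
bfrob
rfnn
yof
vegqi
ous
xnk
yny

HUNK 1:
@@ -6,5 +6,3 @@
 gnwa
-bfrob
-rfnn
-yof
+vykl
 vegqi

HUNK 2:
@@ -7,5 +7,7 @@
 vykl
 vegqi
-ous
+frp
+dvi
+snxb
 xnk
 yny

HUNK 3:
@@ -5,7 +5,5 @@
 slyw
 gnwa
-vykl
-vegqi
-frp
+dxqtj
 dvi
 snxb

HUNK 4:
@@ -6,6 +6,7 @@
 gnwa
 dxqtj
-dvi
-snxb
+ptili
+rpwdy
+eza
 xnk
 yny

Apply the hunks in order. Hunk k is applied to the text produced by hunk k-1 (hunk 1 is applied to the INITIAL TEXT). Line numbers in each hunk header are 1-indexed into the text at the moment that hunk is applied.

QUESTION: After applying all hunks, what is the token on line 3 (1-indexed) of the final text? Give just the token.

Hunk 1: at line 6 remove [bfrob,rfnn,yof] add [vykl] -> 11 lines: kkapf den fpwt gnjzq slyw gnwa vykl vegqi ous xnk yny
Hunk 2: at line 7 remove [ous] add [frp,dvi,snxb] -> 13 lines: kkapf den fpwt gnjzq slyw gnwa vykl vegqi frp dvi snxb xnk yny
Hunk 3: at line 5 remove [vykl,vegqi,frp] add [dxqtj] -> 11 lines: kkapf den fpwt gnjzq slyw gnwa dxqtj dvi snxb xnk yny
Hunk 4: at line 6 remove [dvi,snxb] add [ptili,rpwdy,eza] -> 12 lines: kkapf den fpwt gnjzq slyw gnwa dxqtj ptili rpwdy eza xnk yny
Final line 3: fpwt

Answer: fpwt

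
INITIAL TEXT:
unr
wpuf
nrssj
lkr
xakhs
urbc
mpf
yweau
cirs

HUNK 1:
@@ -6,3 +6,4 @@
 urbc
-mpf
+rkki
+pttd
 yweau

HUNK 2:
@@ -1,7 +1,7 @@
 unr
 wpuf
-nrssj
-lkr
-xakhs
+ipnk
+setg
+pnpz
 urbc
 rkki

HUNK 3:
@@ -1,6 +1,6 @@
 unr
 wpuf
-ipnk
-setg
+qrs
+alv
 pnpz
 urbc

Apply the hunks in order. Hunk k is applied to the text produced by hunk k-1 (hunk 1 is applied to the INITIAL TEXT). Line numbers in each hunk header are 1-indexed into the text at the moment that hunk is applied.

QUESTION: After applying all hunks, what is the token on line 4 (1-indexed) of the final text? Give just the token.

Hunk 1: at line 6 remove [mpf] add [rkki,pttd] -> 10 lines: unr wpuf nrssj lkr xakhs urbc rkki pttd yweau cirs
Hunk 2: at line 1 remove [nrssj,lkr,xakhs] add [ipnk,setg,pnpz] -> 10 lines: unr wpuf ipnk setg pnpz urbc rkki pttd yweau cirs
Hunk 3: at line 1 remove [ipnk,setg] add [qrs,alv] -> 10 lines: unr wpuf qrs alv pnpz urbc rkki pttd yweau cirs
Final line 4: alv

Answer: alv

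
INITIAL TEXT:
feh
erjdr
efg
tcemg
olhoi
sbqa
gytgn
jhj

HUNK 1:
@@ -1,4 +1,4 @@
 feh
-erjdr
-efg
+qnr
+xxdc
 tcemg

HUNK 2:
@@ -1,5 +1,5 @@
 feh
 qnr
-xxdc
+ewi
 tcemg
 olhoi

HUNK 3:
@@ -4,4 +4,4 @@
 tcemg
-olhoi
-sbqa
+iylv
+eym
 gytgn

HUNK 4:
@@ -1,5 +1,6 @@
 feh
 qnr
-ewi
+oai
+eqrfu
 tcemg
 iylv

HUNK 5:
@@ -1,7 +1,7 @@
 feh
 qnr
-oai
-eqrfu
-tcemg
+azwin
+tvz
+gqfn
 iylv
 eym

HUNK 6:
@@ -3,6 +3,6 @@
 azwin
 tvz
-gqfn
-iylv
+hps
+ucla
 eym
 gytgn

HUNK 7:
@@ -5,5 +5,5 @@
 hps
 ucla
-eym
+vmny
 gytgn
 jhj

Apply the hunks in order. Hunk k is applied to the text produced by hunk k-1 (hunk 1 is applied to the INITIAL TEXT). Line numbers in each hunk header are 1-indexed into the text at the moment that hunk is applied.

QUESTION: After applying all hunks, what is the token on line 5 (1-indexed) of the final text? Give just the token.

Hunk 1: at line 1 remove [erjdr,efg] add [qnr,xxdc] -> 8 lines: feh qnr xxdc tcemg olhoi sbqa gytgn jhj
Hunk 2: at line 1 remove [xxdc] add [ewi] -> 8 lines: feh qnr ewi tcemg olhoi sbqa gytgn jhj
Hunk 3: at line 4 remove [olhoi,sbqa] add [iylv,eym] -> 8 lines: feh qnr ewi tcemg iylv eym gytgn jhj
Hunk 4: at line 1 remove [ewi] add [oai,eqrfu] -> 9 lines: feh qnr oai eqrfu tcemg iylv eym gytgn jhj
Hunk 5: at line 1 remove [oai,eqrfu,tcemg] add [azwin,tvz,gqfn] -> 9 lines: feh qnr azwin tvz gqfn iylv eym gytgn jhj
Hunk 6: at line 3 remove [gqfn,iylv] add [hps,ucla] -> 9 lines: feh qnr azwin tvz hps ucla eym gytgn jhj
Hunk 7: at line 5 remove [eym] add [vmny] -> 9 lines: feh qnr azwin tvz hps ucla vmny gytgn jhj
Final line 5: hps

Answer: hps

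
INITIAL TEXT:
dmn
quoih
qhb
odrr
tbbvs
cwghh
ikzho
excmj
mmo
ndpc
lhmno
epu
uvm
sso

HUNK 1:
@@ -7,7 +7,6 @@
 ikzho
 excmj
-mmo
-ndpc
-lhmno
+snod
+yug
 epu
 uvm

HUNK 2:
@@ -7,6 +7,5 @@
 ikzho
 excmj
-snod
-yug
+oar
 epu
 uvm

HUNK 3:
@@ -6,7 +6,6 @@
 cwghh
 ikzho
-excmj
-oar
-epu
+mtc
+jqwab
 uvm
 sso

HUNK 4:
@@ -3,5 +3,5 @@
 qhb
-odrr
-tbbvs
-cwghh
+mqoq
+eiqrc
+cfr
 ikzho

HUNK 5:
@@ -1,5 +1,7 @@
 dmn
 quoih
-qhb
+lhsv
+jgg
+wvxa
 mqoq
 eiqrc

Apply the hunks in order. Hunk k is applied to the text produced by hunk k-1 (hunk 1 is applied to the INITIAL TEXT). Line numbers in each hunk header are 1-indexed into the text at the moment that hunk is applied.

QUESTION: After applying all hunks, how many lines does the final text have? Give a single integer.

Hunk 1: at line 7 remove [mmo,ndpc,lhmno] add [snod,yug] -> 13 lines: dmn quoih qhb odrr tbbvs cwghh ikzho excmj snod yug epu uvm sso
Hunk 2: at line 7 remove [snod,yug] add [oar] -> 12 lines: dmn quoih qhb odrr tbbvs cwghh ikzho excmj oar epu uvm sso
Hunk 3: at line 6 remove [excmj,oar,epu] add [mtc,jqwab] -> 11 lines: dmn quoih qhb odrr tbbvs cwghh ikzho mtc jqwab uvm sso
Hunk 4: at line 3 remove [odrr,tbbvs,cwghh] add [mqoq,eiqrc,cfr] -> 11 lines: dmn quoih qhb mqoq eiqrc cfr ikzho mtc jqwab uvm sso
Hunk 5: at line 1 remove [qhb] add [lhsv,jgg,wvxa] -> 13 lines: dmn quoih lhsv jgg wvxa mqoq eiqrc cfr ikzho mtc jqwab uvm sso
Final line count: 13

Answer: 13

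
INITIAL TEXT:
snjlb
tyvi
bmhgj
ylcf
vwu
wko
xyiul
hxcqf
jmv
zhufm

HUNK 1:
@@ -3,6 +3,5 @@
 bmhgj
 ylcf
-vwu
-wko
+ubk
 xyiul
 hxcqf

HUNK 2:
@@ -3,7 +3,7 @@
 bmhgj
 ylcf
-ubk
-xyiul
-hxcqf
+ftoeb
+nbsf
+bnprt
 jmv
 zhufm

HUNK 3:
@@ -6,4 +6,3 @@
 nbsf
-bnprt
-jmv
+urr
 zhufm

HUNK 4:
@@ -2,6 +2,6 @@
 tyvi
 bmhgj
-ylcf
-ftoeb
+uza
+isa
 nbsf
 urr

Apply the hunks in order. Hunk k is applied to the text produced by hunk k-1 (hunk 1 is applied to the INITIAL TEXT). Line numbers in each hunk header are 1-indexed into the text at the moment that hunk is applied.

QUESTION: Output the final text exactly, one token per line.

Hunk 1: at line 3 remove [vwu,wko] add [ubk] -> 9 lines: snjlb tyvi bmhgj ylcf ubk xyiul hxcqf jmv zhufm
Hunk 2: at line 3 remove [ubk,xyiul,hxcqf] add [ftoeb,nbsf,bnprt] -> 9 lines: snjlb tyvi bmhgj ylcf ftoeb nbsf bnprt jmv zhufm
Hunk 3: at line 6 remove [bnprt,jmv] add [urr] -> 8 lines: snjlb tyvi bmhgj ylcf ftoeb nbsf urr zhufm
Hunk 4: at line 2 remove [ylcf,ftoeb] add [uza,isa] -> 8 lines: snjlb tyvi bmhgj uza isa nbsf urr zhufm

Answer: snjlb
tyvi
bmhgj
uza
isa
nbsf
urr
zhufm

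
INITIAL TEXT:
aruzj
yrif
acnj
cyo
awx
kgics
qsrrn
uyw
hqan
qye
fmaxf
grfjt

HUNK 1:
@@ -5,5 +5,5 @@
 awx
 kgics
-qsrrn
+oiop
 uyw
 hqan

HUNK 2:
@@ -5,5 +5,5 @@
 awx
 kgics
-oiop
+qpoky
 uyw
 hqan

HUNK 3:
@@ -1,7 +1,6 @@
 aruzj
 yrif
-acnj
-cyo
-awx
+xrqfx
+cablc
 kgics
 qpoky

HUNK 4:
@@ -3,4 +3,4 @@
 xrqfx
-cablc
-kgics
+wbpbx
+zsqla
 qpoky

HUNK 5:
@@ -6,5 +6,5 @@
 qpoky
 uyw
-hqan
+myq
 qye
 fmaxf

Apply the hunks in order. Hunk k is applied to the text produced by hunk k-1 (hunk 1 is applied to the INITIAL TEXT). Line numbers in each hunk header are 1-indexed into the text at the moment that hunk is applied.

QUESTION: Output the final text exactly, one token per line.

Hunk 1: at line 5 remove [qsrrn] add [oiop] -> 12 lines: aruzj yrif acnj cyo awx kgics oiop uyw hqan qye fmaxf grfjt
Hunk 2: at line 5 remove [oiop] add [qpoky] -> 12 lines: aruzj yrif acnj cyo awx kgics qpoky uyw hqan qye fmaxf grfjt
Hunk 3: at line 1 remove [acnj,cyo,awx] add [xrqfx,cablc] -> 11 lines: aruzj yrif xrqfx cablc kgics qpoky uyw hqan qye fmaxf grfjt
Hunk 4: at line 3 remove [cablc,kgics] add [wbpbx,zsqla] -> 11 lines: aruzj yrif xrqfx wbpbx zsqla qpoky uyw hqan qye fmaxf grfjt
Hunk 5: at line 6 remove [hqan] add [myq] -> 11 lines: aruzj yrif xrqfx wbpbx zsqla qpoky uyw myq qye fmaxf grfjt

Answer: aruzj
yrif
xrqfx
wbpbx
zsqla
qpoky
uyw
myq
qye
fmaxf
grfjt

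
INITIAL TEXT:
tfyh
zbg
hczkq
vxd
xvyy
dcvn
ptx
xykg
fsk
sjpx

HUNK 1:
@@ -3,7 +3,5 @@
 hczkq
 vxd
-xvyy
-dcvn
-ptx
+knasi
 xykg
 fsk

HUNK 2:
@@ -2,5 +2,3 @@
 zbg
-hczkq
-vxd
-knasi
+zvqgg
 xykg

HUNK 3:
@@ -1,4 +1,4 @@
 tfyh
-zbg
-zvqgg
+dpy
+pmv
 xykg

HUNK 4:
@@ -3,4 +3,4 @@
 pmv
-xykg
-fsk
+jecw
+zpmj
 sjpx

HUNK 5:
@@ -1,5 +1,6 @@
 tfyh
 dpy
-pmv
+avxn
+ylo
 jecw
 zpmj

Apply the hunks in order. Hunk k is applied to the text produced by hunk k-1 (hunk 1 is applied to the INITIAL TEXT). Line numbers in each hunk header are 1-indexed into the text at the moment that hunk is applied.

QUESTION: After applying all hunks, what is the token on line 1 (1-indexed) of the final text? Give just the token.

Hunk 1: at line 3 remove [xvyy,dcvn,ptx] add [knasi] -> 8 lines: tfyh zbg hczkq vxd knasi xykg fsk sjpx
Hunk 2: at line 2 remove [hczkq,vxd,knasi] add [zvqgg] -> 6 lines: tfyh zbg zvqgg xykg fsk sjpx
Hunk 3: at line 1 remove [zbg,zvqgg] add [dpy,pmv] -> 6 lines: tfyh dpy pmv xykg fsk sjpx
Hunk 4: at line 3 remove [xykg,fsk] add [jecw,zpmj] -> 6 lines: tfyh dpy pmv jecw zpmj sjpx
Hunk 5: at line 1 remove [pmv] add [avxn,ylo] -> 7 lines: tfyh dpy avxn ylo jecw zpmj sjpx
Final line 1: tfyh

Answer: tfyh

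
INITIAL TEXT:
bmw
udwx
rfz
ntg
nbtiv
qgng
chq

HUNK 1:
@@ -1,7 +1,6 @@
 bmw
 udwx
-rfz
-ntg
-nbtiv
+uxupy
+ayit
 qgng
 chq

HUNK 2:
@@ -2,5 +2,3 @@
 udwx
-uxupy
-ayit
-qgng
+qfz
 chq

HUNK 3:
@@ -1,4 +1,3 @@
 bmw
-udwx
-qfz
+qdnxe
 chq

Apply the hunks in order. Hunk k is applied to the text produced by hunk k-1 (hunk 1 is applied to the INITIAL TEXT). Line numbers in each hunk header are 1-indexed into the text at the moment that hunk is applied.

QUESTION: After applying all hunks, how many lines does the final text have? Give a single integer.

Answer: 3

Derivation:
Hunk 1: at line 1 remove [rfz,ntg,nbtiv] add [uxupy,ayit] -> 6 lines: bmw udwx uxupy ayit qgng chq
Hunk 2: at line 2 remove [uxupy,ayit,qgng] add [qfz] -> 4 lines: bmw udwx qfz chq
Hunk 3: at line 1 remove [udwx,qfz] add [qdnxe] -> 3 lines: bmw qdnxe chq
Final line count: 3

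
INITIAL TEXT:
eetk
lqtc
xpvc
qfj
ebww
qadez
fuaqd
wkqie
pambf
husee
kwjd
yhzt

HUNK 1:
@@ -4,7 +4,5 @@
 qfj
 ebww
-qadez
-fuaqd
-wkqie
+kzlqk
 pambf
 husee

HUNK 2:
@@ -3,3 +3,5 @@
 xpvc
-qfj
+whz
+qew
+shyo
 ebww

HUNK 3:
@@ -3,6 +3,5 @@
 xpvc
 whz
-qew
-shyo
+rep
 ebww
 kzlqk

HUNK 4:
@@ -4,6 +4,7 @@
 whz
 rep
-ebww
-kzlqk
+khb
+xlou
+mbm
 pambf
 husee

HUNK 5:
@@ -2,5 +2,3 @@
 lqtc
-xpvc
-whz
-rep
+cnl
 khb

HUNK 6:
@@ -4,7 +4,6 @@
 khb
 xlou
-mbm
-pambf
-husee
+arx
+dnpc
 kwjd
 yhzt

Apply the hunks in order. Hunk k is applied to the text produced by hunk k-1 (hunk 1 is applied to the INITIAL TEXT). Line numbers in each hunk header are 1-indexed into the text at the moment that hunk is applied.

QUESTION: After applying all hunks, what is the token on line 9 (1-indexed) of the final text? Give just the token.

Hunk 1: at line 4 remove [qadez,fuaqd,wkqie] add [kzlqk] -> 10 lines: eetk lqtc xpvc qfj ebww kzlqk pambf husee kwjd yhzt
Hunk 2: at line 3 remove [qfj] add [whz,qew,shyo] -> 12 lines: eetk lqtc xpvc whz qew shyo ebww kzlqk pambf husee kwjd yhzt
Hunk 3: at line 3 remove [qew,shyo] add [rep] -> 11 lines: eetk lqtc xpvc whz rep ebww kzlqk pambf husee kwjd yhzt
Hunk 4: at line 4 remove [ebww,kzlqk] add [khb,xlou,mbm] -> 12 lines: eetk lqtc xpvc whz rep khb xlou mbm pambf husee kwjd yhzt
Hunk 5: at line 2 remove [xpvc,whz,rep] add [cnl] -> 10 lines: eetk lqtc cnl khb xlou mbm pambf husee kwjd yhzt
Hunk 6: at line 4 remove [mbm,pambf,husee] add [arx,dnpc] -> 9 lines: eetk lqtc cnl khb xlou arx dnpc kwjd yhzt
Final line 9: yhzt

Answer: yhzt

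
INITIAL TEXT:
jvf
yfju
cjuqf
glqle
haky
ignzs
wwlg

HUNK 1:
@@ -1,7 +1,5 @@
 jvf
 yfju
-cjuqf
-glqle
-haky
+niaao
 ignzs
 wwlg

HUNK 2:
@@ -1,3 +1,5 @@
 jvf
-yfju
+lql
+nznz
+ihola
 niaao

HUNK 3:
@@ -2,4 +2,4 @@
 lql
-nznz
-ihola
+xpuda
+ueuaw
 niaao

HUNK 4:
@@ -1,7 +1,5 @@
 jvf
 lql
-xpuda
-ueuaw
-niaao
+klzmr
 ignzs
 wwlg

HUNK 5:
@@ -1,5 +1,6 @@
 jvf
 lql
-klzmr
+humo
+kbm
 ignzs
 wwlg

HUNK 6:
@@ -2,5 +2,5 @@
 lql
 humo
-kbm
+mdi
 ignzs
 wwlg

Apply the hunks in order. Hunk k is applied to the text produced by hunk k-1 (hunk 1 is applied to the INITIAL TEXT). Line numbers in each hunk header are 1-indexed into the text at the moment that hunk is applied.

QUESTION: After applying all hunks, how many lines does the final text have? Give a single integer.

Answer: 6

Derivation:
Hunk 1: at line 1 remove [cjuqf,glqle,haky] add [niaao] -> 5 lines: jvf yfju niaao ignzs wwlg
Hunk 2: at line 1 remove [yfju] add [lql,nznz,ihola] -> 7 lines: jvf lql nznz ihola niaao ignzs wwlg
Hunk 3: at line 2 remove [nznz,ihola] add [xpuda,ueuaw] -> 7 lines: jvf lql xpuda ueuaw niaao ignzs wwlg
Hunk 4: at line 1 remove [xpuda,ueuaw,niaao] add [klzmr] -> 5 lines: jvf lql klzmr ignzs wwlg
Hunk 5: at line 1 remove [klzmr] add [humo,kbm] -> 6 lines: jvf lql humo kbm ignzs wwlg
Hunk 6: at line 2 remove [kbm] add [mdi] -> 6 lines: jvf lql humo mdi ignzs wwlg
Final line count: 6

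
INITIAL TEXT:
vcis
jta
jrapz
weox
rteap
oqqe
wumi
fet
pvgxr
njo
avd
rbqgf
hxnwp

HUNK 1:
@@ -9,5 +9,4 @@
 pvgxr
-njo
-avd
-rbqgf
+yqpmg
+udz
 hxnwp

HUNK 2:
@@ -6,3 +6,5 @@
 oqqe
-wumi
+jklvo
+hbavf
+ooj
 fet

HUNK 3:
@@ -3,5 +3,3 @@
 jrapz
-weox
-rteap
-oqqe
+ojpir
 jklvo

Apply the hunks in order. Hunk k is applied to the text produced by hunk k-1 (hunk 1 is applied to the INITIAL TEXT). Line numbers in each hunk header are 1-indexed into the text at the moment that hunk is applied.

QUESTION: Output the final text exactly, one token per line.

Hunk 1: at line 9 remove [njo,avd,rbqgf] add [yqpmg,udz] -> 12 lines: vcis jta jrapz weox rteap oqqe wumi fet pvgxr yqpmg udz hxnwp
Hunk 2: at line 6 remove [wumi] add [jklvo,hbavf,ooj] -> 14 lines: vcis jta jrapz weox rteap oqqe jklvo hbavf ooj fet pvgxr yqpmg udz hxnwp
Hunk 3: at line 3 remove [weox,rteap,oqqe] add [ojpir] -> 12 lines: vcis jta jrapz ojpir jklvo hbavf ooj fet pvgxr yqpmg udz hxnwp

Answer: vcis
jta
jrapz
ojpir
jklvo
hbavf
ooj
fet
pvgxr
yqpmg
udz
hxnwp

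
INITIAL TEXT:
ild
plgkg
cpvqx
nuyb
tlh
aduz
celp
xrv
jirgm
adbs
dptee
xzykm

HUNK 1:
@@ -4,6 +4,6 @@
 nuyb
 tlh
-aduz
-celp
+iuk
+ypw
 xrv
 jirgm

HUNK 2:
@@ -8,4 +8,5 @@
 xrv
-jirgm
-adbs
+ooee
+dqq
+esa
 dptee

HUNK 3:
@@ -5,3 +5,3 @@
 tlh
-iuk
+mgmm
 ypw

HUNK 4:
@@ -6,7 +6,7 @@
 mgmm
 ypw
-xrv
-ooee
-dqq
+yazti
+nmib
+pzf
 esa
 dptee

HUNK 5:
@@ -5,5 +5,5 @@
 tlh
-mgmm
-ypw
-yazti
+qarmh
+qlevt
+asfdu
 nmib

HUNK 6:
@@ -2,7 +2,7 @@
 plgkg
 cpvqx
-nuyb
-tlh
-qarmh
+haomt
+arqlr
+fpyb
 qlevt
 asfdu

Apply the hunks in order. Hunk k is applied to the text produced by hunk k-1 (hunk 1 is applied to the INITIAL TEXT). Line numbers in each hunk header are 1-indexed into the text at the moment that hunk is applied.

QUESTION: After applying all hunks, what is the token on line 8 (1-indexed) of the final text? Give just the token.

Hunk 1: at line 4 remove [aduz,celp] add [iuk,ypw] -> 12 lines: ild plgkg cpvqx nuyb tlh iuk ypw xrv jirgm adbs dptee xzykm
Hunk 2: at line 8 remove [jirgm,adbs] add [ooee,dqq,esa] -> 13 lines: ild plgkg cpvqx nuyb tlh iuk ypw xrv ooee dqq esa dptee xzykm
Hunk 3: at line 5 remove [iuk] add [mgmm] -> 13 lines: ild plgkg cpvqx nuyb tlh mgmm ypw xrv ooee dqq esa dptee xzykm
Hunk 4: at line 6 remove [xrv,ooee,dqq] add [yazti,nmib,pzf] -> 13 lines: ild plgkg cpvqx nuyb tlh mgmm ypw yazti nmib pzf esa dptee xzykm
Hunk 5: at line 5 remove [mgmm,ypw,yazti] add [qarmh,qlevt,asfdu] -> 13 lines: ild plgkg cpvqx nuyb tlh qarmh qlevt asfdu nmib pzf esa dptee xzykm
Hunk 6: at line 2 remove [nuyb,tlh,qarmh] add [haomt,arqlr,fpyb] -> 13 lines: ild plgkg cpvqx haomt arqlr fpyb qlevt asfdu nmib pzf esa dptee xzykm
Final line 8: asfdu

Answer: asfdu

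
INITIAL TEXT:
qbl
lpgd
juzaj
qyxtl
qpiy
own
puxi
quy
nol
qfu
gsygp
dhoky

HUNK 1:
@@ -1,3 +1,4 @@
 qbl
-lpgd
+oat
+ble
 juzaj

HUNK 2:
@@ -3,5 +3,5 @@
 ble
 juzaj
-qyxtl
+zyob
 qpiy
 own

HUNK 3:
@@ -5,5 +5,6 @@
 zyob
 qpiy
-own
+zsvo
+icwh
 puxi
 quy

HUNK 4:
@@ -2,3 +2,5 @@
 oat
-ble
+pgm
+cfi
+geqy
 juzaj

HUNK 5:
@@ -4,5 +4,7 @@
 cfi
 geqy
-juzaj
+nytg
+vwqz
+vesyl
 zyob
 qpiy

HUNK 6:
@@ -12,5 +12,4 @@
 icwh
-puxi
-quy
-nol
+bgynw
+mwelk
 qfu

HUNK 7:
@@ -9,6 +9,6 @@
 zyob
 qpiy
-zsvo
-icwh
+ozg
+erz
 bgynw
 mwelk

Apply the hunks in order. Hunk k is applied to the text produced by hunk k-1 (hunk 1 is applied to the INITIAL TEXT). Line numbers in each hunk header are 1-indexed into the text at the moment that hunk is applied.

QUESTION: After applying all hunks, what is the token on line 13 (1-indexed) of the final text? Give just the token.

Answer: bgynw

Derivation:
Hunk 1: at line 1 remove [lpgd] add [oat,ble] -> 13 lines: qbl oat ble juzaj qyxtl qpiy own puxi quy nol qfu gsygp dhoky
Hunk 2: at line 3 remove [qyxtl] add [zyob] -> 13 lines: qbl oat ble juzaj zyob qpiy own puxi quy nol qfu gsygp dhoky
Hunk 3: at line 5 remove [own] add [zsvo,icwh] -> 14 lines: qbl oat ble juzaj zyob qpiy zsvo icwh puxi quy nol qfu gsygp dhoky
Hunk 4: at line 2 remove [ble] add [pgm,cfi,geqy] -> 16 lines: qbl oat pgm cfi geqy juzaj zyob qpiy zsvo icwh puxi quy nol qfu gsygp dhoky
Hunk 5: at line 4 remove [juzaj] add [nytg,vwqz,vesyl] -> 18 lines: qbl oat pgm cfi geqy nytg vwqz vesyl zyob qpiy zsvo icwh puxi quy nol qfu gsygp dhoky
Hunk 6: at line 12 remove [puxi,quy,nol] add [bgynw,mwelk] -> 17 lines: qbl oat pgm cfi geqy nytg vwqz vesyl zyob qpiy zsvo icwh bgynw mwelk qfu gsygp dhoky
Hunk 7: at line 9 remove [zsvo,icwh] add [ozg,erz] -> 17 lines: qbl oat pgm cfi geqy nytg vwqz vesyl zyob qpiy ozg erz bgynw mwelk qfu gsygp dhoky
Final line 13: bgynw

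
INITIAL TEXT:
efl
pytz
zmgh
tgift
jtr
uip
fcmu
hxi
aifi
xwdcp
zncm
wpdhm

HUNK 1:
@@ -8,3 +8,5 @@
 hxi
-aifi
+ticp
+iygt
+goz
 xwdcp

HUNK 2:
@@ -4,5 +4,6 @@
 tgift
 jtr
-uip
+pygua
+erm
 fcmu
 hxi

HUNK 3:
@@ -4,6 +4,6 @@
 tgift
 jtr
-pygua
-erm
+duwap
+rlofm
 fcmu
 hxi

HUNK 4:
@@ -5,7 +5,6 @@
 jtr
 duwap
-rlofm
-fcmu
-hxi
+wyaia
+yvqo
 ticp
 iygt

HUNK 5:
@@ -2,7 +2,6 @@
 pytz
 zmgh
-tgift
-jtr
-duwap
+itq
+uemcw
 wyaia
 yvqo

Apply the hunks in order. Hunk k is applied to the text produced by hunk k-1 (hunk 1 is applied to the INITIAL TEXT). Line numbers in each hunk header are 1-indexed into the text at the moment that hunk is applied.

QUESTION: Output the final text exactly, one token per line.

Hunk 1: at line 8 remove [aifi] add [ticp,iygt,goz] -> 14 lines: efl pytz zmgh tgift jtr uip fcmu hxi ticp iygt goz xwdcp zncm wpdhm
Hunk 2: at line 4 remove [uip] add [pygua,erm] -> 15 lines: efl pytz zmgh tgift jtr pygua erm fcmu hxi ticp iygt goz xwdcp zncm wpdhm
Hunk 3: at line 4 remove [pygua,erm] add [duwap,rlofm] -> 15 lines: efl pytz zmgh tgift jtr duwap rlofm fcmu hxi ticp iygt goz xwdcp zncm wpdhm
Hunk 4: at line 5 remove [rlofm,fcmu,hxi] add [wyaia,yvqo] -> 14 lines: efl pytz zmgh tgift jtr duwap wyaia yvqo ticp iygt goz xwdcp zncm wpdhm
Hunk 5: at line 2 remove [tgift,jtr,duwap] add [itq,uemcw] -> 13 lines: efl pytz zmgh itq uemcw wyaia yvqo ticp iygt goz xwdcp zncm wpdhm

Answer: efl
pytz
zmgh
itq
uemcw
wyaia
yvqo
ticp
iygt
goz
xwdcp
zncm
wpdhm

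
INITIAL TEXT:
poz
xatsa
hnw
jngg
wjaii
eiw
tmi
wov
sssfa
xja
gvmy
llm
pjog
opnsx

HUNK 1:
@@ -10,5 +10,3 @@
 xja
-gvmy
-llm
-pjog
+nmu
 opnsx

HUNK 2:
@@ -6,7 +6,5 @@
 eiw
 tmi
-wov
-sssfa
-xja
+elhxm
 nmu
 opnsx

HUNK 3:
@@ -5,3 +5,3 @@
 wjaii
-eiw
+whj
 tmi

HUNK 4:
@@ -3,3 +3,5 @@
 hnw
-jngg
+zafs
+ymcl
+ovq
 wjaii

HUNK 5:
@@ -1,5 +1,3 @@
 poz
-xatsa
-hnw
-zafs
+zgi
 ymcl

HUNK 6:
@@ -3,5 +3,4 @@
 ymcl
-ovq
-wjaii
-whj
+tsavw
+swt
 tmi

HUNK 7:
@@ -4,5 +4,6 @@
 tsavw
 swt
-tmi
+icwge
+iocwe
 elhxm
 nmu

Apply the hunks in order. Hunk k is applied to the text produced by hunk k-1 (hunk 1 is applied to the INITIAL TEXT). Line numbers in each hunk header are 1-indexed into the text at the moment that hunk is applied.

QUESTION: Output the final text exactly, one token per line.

Hunk 1: at line 10 remove [gvmy,llm,pjog] add [nmu] -> 12 lines: poz xatsa hnw jngg wjaii eiw tmi wov sssfa xja nmu opnsx
Hunk 2: at line 6 remove [wov,sssfa,xja] add [elhxm] -> 10 lines: poz xatsa hnw jngg wjaii eiw tmi elhxm nmu opnsx
Hunk 3: at line 5 remove [eiw] add [whj] -> 10 lines: poz xatsa hnw jngg wjaii whj tmi elhxm nmu opnsx
Hunk 4: at line 3 remove [jngg] add [zafs,ymcl,ovq] -> 12 lines: poz xatsa hnw zafs ymcl ovq wjaii whj tmi elhxm nmu opnsx
Hunk 5: at line 1 remove [xatsa,hnw,zafs] add [zgi] -> 10 lines: poz zgi ymcl ovq wjaii whj tmi elhxm nmu opnsx
Hunk 6: at line 3 remove [ovq,wjaii,whj] add [tsavw,swt] -> 9 lines: poz zgi ymcl tsavw swt tmi elhxm nmu opnsx
Hunk 7: at line 4 remove [tmi] add [icwge,iocwe] -> 10 lines: poz zgi ymcl tsavw swt icwge iocwe elhxm nmu opnsx

Answer: poz
zgi
ymcl
tsavw
swt
icwge
iocwe
elhxm
nmu
opnsx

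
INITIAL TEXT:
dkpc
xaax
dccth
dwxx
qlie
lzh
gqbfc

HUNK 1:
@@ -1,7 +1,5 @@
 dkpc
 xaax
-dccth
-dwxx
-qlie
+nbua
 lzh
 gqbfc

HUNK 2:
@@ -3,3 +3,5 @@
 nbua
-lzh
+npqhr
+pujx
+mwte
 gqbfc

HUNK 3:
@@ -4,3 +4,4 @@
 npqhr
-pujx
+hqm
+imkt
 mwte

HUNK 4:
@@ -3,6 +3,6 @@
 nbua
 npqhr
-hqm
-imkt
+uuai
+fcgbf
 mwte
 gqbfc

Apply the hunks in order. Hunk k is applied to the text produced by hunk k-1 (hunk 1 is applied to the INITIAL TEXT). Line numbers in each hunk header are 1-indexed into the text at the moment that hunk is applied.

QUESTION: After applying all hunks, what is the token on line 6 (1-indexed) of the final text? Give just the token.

Answer: fcgbf

Derivation:
Hunk 1: at line 1 remove [dccth,dwxx,qlie] add [nbua] -> 5 lines: dkpc xaax nbua lzh gqbfc
Hunk 2: at line 3 remove [lzh] add [npqhr,pujx,mwte] -> 7 lines: dkpc xaax nbua npqhr pujx mwte gqbfc
Hunk 3: at line 4 remove [pujx] add [hqm,imkt] -> 8 lines: dkpc xaax nbua npqhr hqm imkt mwte gqbfc
Hunk 4: at line 3 remove [hqm,imkt] add [uuai,fcgbf] -> 8 lines: dkpc xaax nbua npqhr uuai fcgbf mwte gqbfc
Final line 6: fcgbf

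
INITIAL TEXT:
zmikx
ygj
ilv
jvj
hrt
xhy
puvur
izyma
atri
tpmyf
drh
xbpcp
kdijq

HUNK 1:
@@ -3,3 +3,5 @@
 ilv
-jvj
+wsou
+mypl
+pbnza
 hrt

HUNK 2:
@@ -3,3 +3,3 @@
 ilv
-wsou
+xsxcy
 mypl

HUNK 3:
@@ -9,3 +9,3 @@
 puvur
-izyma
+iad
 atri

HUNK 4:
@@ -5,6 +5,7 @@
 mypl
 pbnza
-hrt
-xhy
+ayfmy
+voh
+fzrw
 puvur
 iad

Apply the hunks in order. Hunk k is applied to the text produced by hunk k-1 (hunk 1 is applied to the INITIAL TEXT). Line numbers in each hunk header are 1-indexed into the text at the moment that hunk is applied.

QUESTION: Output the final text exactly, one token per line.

Answer: zmikx
ygj
ilv
xsxcy
mypl
pbnza
ayfmy
voh
fzrw
puvur
iad
atri
tpmyf
drh
xbpcp
kdijq

Derivation:
Hunk 1: at line 3 remove [jvj] add [wsou,mypl,pbnza] -> 15 lines: zmikx ygj ilv wsou mypl pbnza hrt xhy puvur izyma atri tpmyf drh xbpcp kdijq
Hunk 2: at line 3 remove [wsou] add [xsxcy] -> 15 lines: zmikx ygj ilv xsxcy mypl pbnza hrt xhy puvur izyma atri tpmyf drh xbpcp kdijq
Hunk 3: at line 9 remove [izyma] add [iad] -> 15 lines: zmikx ygj ilv xsxcy mypl pbnza hrt xhy puvur iad atri tpmyf drh xbpcp kdijq
Hunk 4: at line 5 remove [hrt,xhy] add [ayfmy,voh,fzrw] -> 16 lines: zmikx ygj ilv xsxcy mypl pbnza ayfmy voh fzrw puvur iad atri tpmyf drh xbpcp kdijq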